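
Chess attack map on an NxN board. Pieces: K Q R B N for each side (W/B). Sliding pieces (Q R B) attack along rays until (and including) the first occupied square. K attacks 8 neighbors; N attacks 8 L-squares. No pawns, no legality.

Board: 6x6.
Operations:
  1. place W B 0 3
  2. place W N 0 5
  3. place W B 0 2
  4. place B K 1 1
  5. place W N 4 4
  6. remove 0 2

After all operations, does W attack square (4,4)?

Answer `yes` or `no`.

Op 1: place WB@(0,3)
Op 2: place WN@(0,5)
Op 3: place WB@(0,2)
Op 4: place BK@(1,1)
Op 5: place WN@(4,4)
Op 6: remove (0,2)
Per-piece attacks for W:
  WB@(0,3): attacks (1,4) (2,5) (1,2) (2,1) (3,0)
  WN@(0,5): attacks (1,3) (2,4)
  WN@(4,4): attacks (2,5) (5,2) (3,2) (2,3)
W attacks (4,4): no

Answer: no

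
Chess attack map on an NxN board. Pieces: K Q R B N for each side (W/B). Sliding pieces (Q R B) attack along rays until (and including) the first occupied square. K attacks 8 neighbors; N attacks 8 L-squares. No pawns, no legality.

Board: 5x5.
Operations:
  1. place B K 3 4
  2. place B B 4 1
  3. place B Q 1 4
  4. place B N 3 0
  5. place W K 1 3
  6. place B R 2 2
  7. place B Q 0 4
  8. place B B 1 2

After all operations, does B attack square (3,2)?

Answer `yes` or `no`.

Answer: yes

Derivation:
Op 1: place BK@(3,4)
Op 2: place BB@(4,1)
Op 3: place BQ@(1,4)
Op 4: place BN@(3,0)
Op 5: place WK@(1,3)
Op 6: place BR@(2,2)
Op 7: place BQ@(0,4)
Op 8: place BB@(1,2)
Per-piece attacks for B:
  BQ@(0,4): attacks (0,3) (0,2) (0,1) (0,0) (1,4) (1,3) [ray(1,0) blocked at (1,4); ray(1,-1) blocked at (1,3)]
  BB@(1,2): attacks (2,3) (3,4) (2,1) (3,0) (0,3) (0,1) [ray(1,1) blocked at (3,4); ray(1,-1) blocked at (3,0)]
  BQ@(1,4): attacks (1,3) (2,4) (3,4) (0,4) (2,3) (3,2) (4,1) (0,3) [ray(0,-1) blocked at (1,3); ray(1,0) blocked at (3,4); ray(-1,0) blocked at (0,4); ray(1,-1) blocked at (4,1)]
  BR@(2,2): attacks (2,3) (2,4) (2,1) (2,0) (3,2) (4,2) (1,2) [ray(-1,0) blocked at (1,2)]
  BN@(3,0): attacks (4,2) (2,2) (1,1)
  BK@(3,4): attacks (3,3) (4,4) (2,4) (4,3) (2,3)
  BB@(4,1): attacks (3,2) (2,3) (1,4) (3,0) [ray(-1,1) blocked at (1,4); ray(-1,-1) blocked at (3,0)]
B attacks (3,2): yes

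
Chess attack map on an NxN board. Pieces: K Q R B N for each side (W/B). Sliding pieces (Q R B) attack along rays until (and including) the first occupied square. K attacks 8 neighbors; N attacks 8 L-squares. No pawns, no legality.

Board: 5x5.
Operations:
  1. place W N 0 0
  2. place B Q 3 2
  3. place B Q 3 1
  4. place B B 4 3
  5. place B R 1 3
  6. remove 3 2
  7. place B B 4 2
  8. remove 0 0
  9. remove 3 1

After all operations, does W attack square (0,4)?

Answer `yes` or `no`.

Op 1: place WN@(0,0)
Op 2: place BQ@(3,2)
Op 3: place BQ@(3,1)
Op 4: place BB@(4,3)
Op 5: place BR@(1,3)
Op 6: remove (3,2)
Op 7: place BB@(4,2)
Op 8: remove (0,0)
Op 9: remove (3,1)
Per-piece attacks for W:
W attacks (0,4): no

Answer: no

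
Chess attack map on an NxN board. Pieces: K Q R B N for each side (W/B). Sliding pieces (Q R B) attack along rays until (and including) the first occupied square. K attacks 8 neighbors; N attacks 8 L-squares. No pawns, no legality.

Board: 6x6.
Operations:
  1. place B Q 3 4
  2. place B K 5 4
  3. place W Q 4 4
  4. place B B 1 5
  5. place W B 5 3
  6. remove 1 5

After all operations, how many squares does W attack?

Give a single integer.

Answer: 17

Derivation:
Op 1: place BQ@(3,4)
Op 2: place BK@(5,4)
Op 3: place WQ@(4,4)
Op 4: place BB@(1,5)
Op 5: place WB@(5,3)
Op 6: remove (1,5)
Per-piece attacks for W:
  WQ@(4,4): attacks (4,5) (4,3) (4,2) (4,1) (4,0) (5,4) (3,4) (5,5) (5,3) (3,5) (3,3) (2,2) (1,1) (0,0) [ray(1,0) blocked at (5,4); ray(-1,0) blocked at (3,4); ray(1,-1) blocked at (5,3)]
  WB@(5,3): attacks (4,4) (4,2) (3,1) (2,0) [ray(-1,1) blocked at (4,4)]
Union (17 distinct): (0,0) (1,1) (2,0) (2,2) (3,1) (3,3) (3,4) (3,5) (4,0) (4,1) (4,2) (4,3) (4,4) (4,5) (5,3) (5,4) (5,5)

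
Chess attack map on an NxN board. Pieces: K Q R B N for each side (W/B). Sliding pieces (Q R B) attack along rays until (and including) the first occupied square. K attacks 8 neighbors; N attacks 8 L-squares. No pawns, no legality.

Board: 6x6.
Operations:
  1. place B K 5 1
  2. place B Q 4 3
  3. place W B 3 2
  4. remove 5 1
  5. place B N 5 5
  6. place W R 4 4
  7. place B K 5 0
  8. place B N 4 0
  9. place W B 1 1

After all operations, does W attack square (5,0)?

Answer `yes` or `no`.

Answer: yes

Derivation:
Op 1: place BK@(5,1)
Op 2: place BQ@(4,3)
Op 3: place WB@(3,2)
Op 4: remove (5,1)
Op 5: place BN@(5,5)
Op 6: place WR@(4,4)
Op 7: place BK@(5,0)
Op 8: place BN@(4,0)
Op 9: place WB@(1,1)
Per-piece attacks for W:
  WB@(1,1): attacks (2,2) (3,3) (4,4) (2,0) (0,2) (0,0) [ray(1,1) blocked at (4,4)]
  WB@(3,2): attacks (4,3) (4,1) (5,0) (2,3) (1,4) (0,5) (2,1) (1,0) [ray(1,1) blocked at (4,3); ray(1,-1) blocked at (5,0)]
  WR@(4,4): attacks (4,5) (4,3) (5,4) (3,4) (2,4) (1,4) (0,4) [ray(0,-1) blocked at (4,3)]
W attacks (5,0): yes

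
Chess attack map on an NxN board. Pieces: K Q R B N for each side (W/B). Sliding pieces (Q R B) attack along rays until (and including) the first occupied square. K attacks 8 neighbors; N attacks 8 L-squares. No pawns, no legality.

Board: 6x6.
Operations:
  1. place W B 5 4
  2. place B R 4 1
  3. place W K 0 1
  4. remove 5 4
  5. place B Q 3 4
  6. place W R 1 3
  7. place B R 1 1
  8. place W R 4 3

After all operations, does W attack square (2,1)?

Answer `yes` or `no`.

Answer: no

Derivation:
Op 1: place WB@(5,4)
Op 2: place BR@(4,1)
Op 3: place WK@(0,1)
Op 4: remove (5,4)
Op 5: place BQ@(3,4)
Op 6: place WR@(1,3)
Op 7: place BR@(1,1)
Op 8: place WR@(4,3)
Per-piece attacks for W:
  WK@(0,1): attacks (0,2) (0,0) (1,1) (1,2) (1,0)
  WR@(1,3): attacks (1,4) (1,5) (1,2) (1,1) (2,3) (3,3) (4,3) (0,3) [ray(0,-1) blocked at (1,1); ray(1,0) blocked at (4,3)]
  WR@(4,3): attacks (4,4) (4,5) (4,2) (4,1) (5,3) (3,3) (2,3) (1,3) [ray(0,-1) blocked at (4,1); ray(-1,0) blocked at (1,3)]
W attacks (2,1): no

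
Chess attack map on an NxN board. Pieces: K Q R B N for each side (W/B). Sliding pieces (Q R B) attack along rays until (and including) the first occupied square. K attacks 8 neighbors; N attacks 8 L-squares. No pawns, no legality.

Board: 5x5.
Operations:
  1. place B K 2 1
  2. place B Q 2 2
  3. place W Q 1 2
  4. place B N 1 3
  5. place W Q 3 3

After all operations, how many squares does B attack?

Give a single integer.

Answer: 18

Derivation:
Op 1: place BK@(2,1)
Op 2: place BQ@(2,2)
Op 3: place WQ@(1,2)
Op 4: place BN@(1,3)
Op 5: place WQ@(3,3)
Per-piece attacks for B:
  BN@(1,3): attacks (3,4) (2,1) (3,2) (0,1)
  BK@(2,1): attacks (2,2) (2,0) (3,1) (1,1) (3,2) (3,0) (1,2) (1,0)
  BQ@(2,2): attacks (2,3) (2,4) (2,1) (3,2) (4,2) (1,2) (3,3) (3,1) (4,0) (1,3) (1,1) (0,0) [ray(0,-1) blocked at (2,1); ray(-1,0) blocked at (1,2); ray(1,1) blocked at (3,3); ray(-1,1) blocked at (1,3)]
Union (18 distinct): (0,0) (0,1) (1,0) (1,1) (1,2) (1,3) (2,0) (2,1) (2,2) (2,3) (2,4) (3,0) (3,1) (3,2) (3,3) (3,4) (4,0) (4,2)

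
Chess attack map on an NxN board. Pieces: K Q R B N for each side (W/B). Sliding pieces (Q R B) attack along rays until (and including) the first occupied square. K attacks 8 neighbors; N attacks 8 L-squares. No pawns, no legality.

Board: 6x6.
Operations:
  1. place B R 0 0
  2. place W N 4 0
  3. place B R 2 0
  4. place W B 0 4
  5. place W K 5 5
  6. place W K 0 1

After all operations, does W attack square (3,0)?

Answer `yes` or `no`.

Answer: no

Derivation:
Op 1: place BR@(0,0)
Op 2: place WN@(4,0)
Op 3: place BR@(2,0)
Op 4: place WB@(0,4)
Op 5: place WK@(5,5)
Op 6: place WK@(0,1)
Per-piece attacks for W:
  WK@(0,1): attacks (0,2) (0,0) (1,1) (1,2) (1,0)
  WB@(0,4): attacks (1,5) (1,3) (2,2) (3,1) (4,0) [ray(1,-1) blocked at (4,0)]
  WN@(4,0): attacks (5,2) (3,2) (2,1)
  WK@(5,5): attacks (5,4) (4,5) (4,4)
W attacks (3,0): no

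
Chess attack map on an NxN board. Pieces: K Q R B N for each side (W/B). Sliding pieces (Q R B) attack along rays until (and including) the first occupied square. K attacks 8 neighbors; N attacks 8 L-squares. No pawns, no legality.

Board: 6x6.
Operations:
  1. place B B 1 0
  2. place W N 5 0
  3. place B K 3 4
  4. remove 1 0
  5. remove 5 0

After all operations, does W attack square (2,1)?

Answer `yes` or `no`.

Op 1: place BB@(1,0)
Op 2: place WN@(5,0)
Op 3: place BK@(3,4)
Op 4: remove (1,0)
Op 5: remove (5,0)
Per-piece attacks for W:
W attacks (2,1): no

Answer: no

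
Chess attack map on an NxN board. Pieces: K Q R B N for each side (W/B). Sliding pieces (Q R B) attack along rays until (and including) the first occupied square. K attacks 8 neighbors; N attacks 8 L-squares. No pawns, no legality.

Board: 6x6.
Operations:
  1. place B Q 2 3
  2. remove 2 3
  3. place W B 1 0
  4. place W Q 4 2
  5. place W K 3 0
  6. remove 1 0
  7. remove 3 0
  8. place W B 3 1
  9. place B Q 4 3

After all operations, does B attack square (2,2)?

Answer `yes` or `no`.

Op 1: place BQ@(2,3)
Op 2: remove (2,3)
Op 3: place WB@(1,0)
Op 4: place WQ@(4,2)
Op 5: place WK@(3,0)
Op 6: remove (1,0)
Op 7: remove (3,0)
Op 8: place WB@(3,1)
Op 9: place BQ@(4,3)
Per-piece attacks for B:
  BQ@(4,3): attacks (4,4) (4,5) (4,2) (5,3) (3,3) (2,3) (1,3) (0,3) (5,4) (5,2) (3,4) (2,5) (3,2) (2,1) (1,0) [ray(0,-1) blocked at (4,2)]
B attacks (2,2): no

Answer: no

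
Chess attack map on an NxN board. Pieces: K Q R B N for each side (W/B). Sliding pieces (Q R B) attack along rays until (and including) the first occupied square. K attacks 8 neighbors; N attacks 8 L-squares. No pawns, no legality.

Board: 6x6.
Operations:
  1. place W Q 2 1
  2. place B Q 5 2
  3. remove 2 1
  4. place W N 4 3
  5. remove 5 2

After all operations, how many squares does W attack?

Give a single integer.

Answer: 6

Derivation:
Op 1: place WQ@(2,1)
Op 2: place BQ@(5,2)
Op 3: remove (2,1)
Op 4: place WN@(4,3)
Op 5: remove (5,2)
Per-piece attacks for W:
  WN@(4,3): attacks (5,5) (3,5) (2,4) (5,1) (3,1) (2,2)
Union (6 distinct): (2,2) (2,4) (3,1) (3,5) (5,1) (5,5)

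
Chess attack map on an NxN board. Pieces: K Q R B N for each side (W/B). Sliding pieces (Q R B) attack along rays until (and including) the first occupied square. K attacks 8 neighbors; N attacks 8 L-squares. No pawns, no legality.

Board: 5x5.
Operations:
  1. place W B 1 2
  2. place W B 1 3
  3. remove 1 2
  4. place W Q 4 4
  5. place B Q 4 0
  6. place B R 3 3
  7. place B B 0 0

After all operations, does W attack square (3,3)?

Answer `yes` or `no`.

Op 1: place WB@(1,2)
Op 2: place WB@(1,3)
Op 3: remove (1,2)
Op 4: place WQ@(4,4)
Op 5: place BQ@(4,0)
Op 6: place BR@(3,3)
Op 7: place BB@(0,0)
Per-piece attacks for W:
  WB@(1,3): attacks (2,4) (2,2) (3,1) (4,0) (0,4) (0,2) [ray(1,-1) blocked at (4,0)]
  WQ@(4,4): attacks (4,3) (4,2) (4,1) (4,0) (3,4) (2,4) (1,4) (0,4) (3,3) [ray(0,-1) blocked at (4,0); ray(-1,-1) blocked at (3,3)]
W attacks (3,3): yes

Answer: yes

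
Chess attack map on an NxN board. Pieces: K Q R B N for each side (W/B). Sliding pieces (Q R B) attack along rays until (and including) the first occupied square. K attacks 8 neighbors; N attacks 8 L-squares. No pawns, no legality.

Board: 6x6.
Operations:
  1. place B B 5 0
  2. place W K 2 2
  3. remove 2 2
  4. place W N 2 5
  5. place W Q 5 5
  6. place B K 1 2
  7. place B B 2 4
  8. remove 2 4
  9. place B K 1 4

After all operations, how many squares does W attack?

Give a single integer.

Answer: 15

Derivation:
Op 1: place BB@(5,0)
Op 2: place WK@(2,2)
Op 3: remove (2,2)
Op 4: place WN@(2,5)
Op 5: place WQ@(5,5)
Op 6: place BK@(1,2)
Op 7: place BB@(2,4)
Op 8: remove (2,4)
Op 9: place BK@(1,4)
Per-piece attacks for W:
  WN@(2,5): attacks (3,3) (4,4) (1,3) (0,4)
  WQ@(5,5): attacks (5,4) (5,3) (5,2) (5,1) (5,0) (4,5) (3,5) (2,5) (4,4) (3,3) (2,2) (1,1) (0,0) [ray(0,-1) blocked at (5,0); ray(-1,0) blocked at (2,5)]
Union (15 distinct): (0,0) (0,4) (1,1) (1,3) (2,2) (2,5) (3,3) (3,5) (4,4) (4,5) (5,0) (5,1) (5,2) (5,3) (5,4)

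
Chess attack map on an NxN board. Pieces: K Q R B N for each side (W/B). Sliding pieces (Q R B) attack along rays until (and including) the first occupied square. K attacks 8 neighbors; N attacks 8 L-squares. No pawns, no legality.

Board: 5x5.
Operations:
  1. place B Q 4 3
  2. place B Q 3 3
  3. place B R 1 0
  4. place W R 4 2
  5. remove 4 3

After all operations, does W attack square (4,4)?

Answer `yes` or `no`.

Answer: yes

Derivation:
Op 1: place BQ@(4,3)
Op 2: place BQ@(3,3)
Op 3: place BR@(1,0)
Op 4: place WR@(4,2)
Op 5: remove (4,3)
Per-piece attacks for W:
  WR@(4,2): attacks (4,3) (4,4) (4,1) (4,0) (3,2) (2,2) (1,2) (0,2)
W attacks (4,4): yes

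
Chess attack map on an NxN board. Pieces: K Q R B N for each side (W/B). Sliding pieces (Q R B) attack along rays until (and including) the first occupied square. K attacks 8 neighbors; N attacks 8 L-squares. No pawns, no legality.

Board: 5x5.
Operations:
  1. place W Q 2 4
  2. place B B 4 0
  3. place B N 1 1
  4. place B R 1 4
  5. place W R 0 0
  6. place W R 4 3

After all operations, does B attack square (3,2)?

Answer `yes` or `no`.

Answer: yes

Derivation:
Op 1: place WQ@(2,4)
Op 2: place BB@(4,0)
Op 3: place BN@(1,1)
Op 4: place BR@(1,4)
Op 5: place WR@(0,0)
Op 6: place WR@(4,3)
Per-piece attacks for B:
  BN@(1,1): attacks (2,3) (3,2) (0,3) (3,0)
  BR@(1,4): attacks (1,3) (1,2) (1,1) (2,4) (0,4) [ray(0,-1) blocked at (1,1); ray(1,0) blocked at (2,4)]
  BB@(4,0): attacks (3,1) (2,2) (1,3) (0,4)
B attacks (3,2): yes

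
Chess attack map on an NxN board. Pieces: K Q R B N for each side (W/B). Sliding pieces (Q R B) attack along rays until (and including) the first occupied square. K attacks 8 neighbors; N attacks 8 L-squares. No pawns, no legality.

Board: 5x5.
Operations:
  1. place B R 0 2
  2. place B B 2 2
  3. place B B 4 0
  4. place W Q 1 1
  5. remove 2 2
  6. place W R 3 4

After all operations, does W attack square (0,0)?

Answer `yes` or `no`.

Answer: yes

Derivation:
Op 1: place BR@(0,2)
Op 2: place BB@(2,2)
Op 3: place BB@(4,0)
Op 4: place WQ@(1,1)
Op 5: remove (2,2)
Op 6: place WR@(3,4)
Per-piece attacks for W:
  WQ@(1,1): attacks (1,2) (1,3) (1,4) (1,0) (2,1) (3,1) (4,1) (0,1) (2,2) (3,3) (4,4) (2,0) (0,2) (0,0) [ray(-1,1) blocked at (0,2)]
  WR@(3,4): attacks (3,3) (3,2) (3,1) (3,0) (4,4) (2,4) (1,4) (0,4)
W attacks (0,0): yes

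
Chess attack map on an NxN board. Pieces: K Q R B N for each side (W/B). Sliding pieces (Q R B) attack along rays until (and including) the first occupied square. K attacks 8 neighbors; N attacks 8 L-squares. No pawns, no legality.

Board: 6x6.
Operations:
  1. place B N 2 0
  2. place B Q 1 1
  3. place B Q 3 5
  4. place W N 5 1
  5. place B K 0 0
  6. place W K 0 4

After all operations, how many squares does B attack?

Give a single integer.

Answer: 26

Derivation:
Op 1: place BN@(2,0)
Op 2: place BQ@(1,1)
Op 3: place BQ@(3,5)
Op 4: place WN@(5,1)
Op 5: place BK@(0,0)
Op 6: place WK@(0,4)
Per-piece attacks for B:
  BK@(0,0): attacks (0,1) (1,0) (1,1)
  BQ@(1,1): attacks (1,2) (1,3) (1,4) (1,5) (1,0) (2,1) (3,1) (4,1) (5,1) (0,1) (2,2) (3,3) (4,4) (5,5) (2,0) (0,2) (0,0) [ray(1,0) blocked at (5,1); ray(1,-1) blocked at (2,0); ray(-1,-1) blocked at (0,0)]
  BN@(2,0): attacks (3,2) (4,1) (1,2) (0,1)
  BQ@(3,5): attacks (3,4) (3,3) (3,2) (3,1) (3,0) (4,5) (5,5) (2,5) (1,5) (0,5) (4,4) (5,3) (2,4) (1,3) (0,2)
Union (26 distinct): (0,0) (0,1) (0,2) (0,5) (1,0) (1,1) (1,2) (1,3) (1,4) (1,5) (2,0) (2,1) (2,2) (2,4) (2,5) (3,0) (3,1) (3,2) (3,3) (3,4) (4,1) (4,4) (4,5) (5,1) (5,3) (5,5)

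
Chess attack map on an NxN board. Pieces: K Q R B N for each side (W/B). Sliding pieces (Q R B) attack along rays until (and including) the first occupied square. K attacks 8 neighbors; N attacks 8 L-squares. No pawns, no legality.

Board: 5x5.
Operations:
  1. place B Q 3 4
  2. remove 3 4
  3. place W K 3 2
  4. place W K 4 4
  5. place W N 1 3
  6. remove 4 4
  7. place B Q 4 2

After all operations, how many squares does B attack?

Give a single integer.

Op 1: place BQ@(3,4)
Op 2: remove (3,4)
Op 3: place WK@(3,2)
Op 4: place WK@(4,4)
Op 5: place WN@(1,3)
Op 6: remove (4,4)
Op 7: place BQ@(4,2)
Per-piece attacks for B:
  BQ@(4,2): attacks (4,3) (4,4) (4,1) (4,0) (3,2) (3,3) (2,4) (3,1) (2,0) [ray(-1,0) blocked at (3,2)]
Union (9 distinct): (2,0) (2,4) (3,1) (3,2) (3,3) (4,0) (4,1) (4,3) (4,4)

Answer: 9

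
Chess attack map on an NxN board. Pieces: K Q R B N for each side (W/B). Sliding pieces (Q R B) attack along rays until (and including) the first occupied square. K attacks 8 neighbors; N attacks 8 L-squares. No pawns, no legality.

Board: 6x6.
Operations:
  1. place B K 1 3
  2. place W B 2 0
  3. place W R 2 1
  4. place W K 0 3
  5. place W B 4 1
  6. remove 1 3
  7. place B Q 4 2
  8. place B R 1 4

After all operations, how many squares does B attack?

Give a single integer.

Op 1: place BK@(1,3)
Op 2: place WB@(2,0)
Op 3: place WR@(2,1)
Op 4: place WK@(0,3)
Op 5: place WB@(4,1)
Op 6: remove (1,3)
Op 7: place BQ@(4,2)
Op 8: place BR@(1,4)
Per-piece attacks for B:
  BR@(1,4): attacks (1,5) (1,3) (1,2) (1,1) (1,0) (2,4) (3,4) (4,4) (5,4) (0,4)
  BQ@(4,2): attacks (4,3) (4,4) (4,5) (4,1) (5,2) (3,2) (2,2) (1,2) (0,2) (5,3) (5,1) (3,3) (2,4) (1,5) (3,1) (2,0) [ray(0,-1) blocked at (4,1); ray(-1,-1) blocked at (2,0)]
Union (22 distinct): (0,2) (0,4) (1,0) (1,1) (1,2) (1,3) (1,5) (2,0) (2,2) (2,4) (3,1) (3,2) (3,3) (3,4) (4,1) (4,3) (4,4) (4,5) (5,1) (5,2) (5,3) (5,4)

Answer: 22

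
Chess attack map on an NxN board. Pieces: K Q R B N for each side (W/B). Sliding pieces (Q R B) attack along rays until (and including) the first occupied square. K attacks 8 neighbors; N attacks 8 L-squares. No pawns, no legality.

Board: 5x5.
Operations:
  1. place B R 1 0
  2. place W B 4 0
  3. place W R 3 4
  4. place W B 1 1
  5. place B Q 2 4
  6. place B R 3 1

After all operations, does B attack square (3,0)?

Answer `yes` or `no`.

Answer: yes

Derivation:
Op 1: place BR@(1,0)
Op 2: place WB@(4,0)
Op 3: place WR@(3,4)
Op 4: place WB@(1,1)
Op 5: place BQ@(2,4)
Op 6: place BR@(3,1)
Per-piece attacks for B:
  BR@(1,0): attacks (1,1) (2,0) (3,0) (4,0) (0,0) [ray(0,1) blocked at (1,1); ray(1,0) blocked at (4,0)]
  BQ@(2,4): attacks (2,3) (2,2) (2,1) (2,0) (3,4) (1,4) (0,4) (3,3) (4,2) (1,3) (0,2) [ray(1,0) blocked at (3,4)]
  BR@(3,1): attacks (3,2) (3,3) (3,4) (3,0) (4,1) (2,1) (1,1) [ray(0,1) blocked at (3,4); ray(-1,0) blocked at (1,1)]
B attacks (3,0): yes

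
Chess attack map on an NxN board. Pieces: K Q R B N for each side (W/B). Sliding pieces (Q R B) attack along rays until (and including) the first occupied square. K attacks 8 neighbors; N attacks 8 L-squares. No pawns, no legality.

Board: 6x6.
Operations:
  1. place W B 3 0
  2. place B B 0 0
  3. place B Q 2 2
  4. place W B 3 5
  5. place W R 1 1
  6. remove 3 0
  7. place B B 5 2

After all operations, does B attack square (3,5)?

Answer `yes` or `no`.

Op 1: place WB@(3,0)
Op 2: place BB@(0,0)
Op 3: place BQ@(2,2)
Op 4: place WB@(3,5)
Op 5: place WR@(1,1)
Op 6: remove (3,0)
Op 7: place BB@(5,2)
Per-piece attacks for B:
  BB@(0,0): attacks (1,1) [ray(1,1) blocked at (1,1)]
  BQ@(2,2): attacks (2,3) (2,4) (2,5) (2,1) (2,0) (3,2) (4,2) (5,2) (1,2) (0,2) (3,3) (4,4) (5,5) (3,1) (4,0) (1,3) (0,4) (1,1) [ray(1,0) blocked at (5,2); ray(-1,-1) blocked at (1,1)]
  BB@(5,2): attacks (4,3) (3,4) (2,5) (4,1) (3,0)
B attacks (3,5): no

Answer: no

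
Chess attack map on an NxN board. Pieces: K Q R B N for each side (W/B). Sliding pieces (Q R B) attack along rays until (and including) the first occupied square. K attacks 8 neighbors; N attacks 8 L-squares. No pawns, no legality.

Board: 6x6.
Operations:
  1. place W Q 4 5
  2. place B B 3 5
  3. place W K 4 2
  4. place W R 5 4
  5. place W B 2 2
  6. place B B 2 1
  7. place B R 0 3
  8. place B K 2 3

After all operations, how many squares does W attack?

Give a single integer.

Answer: 23

Derivation:
Op 1: place WQ@(4,5)
Op 2: place BB@(3,5)
Op 3: place WK@(4,2)
Op 4: place WR@(5,4)
Op 5: place WB@(2,2)
Op 6: place BB@(2,1)
Op 7: place BR@(0,3)
Op 8: place BK@(2,3)
Per-piece attacks for W:
  WB@(2,2): attacks (3,3) (4,4) (5,5) (3,1) (4,0) (1,3) (0,4) (1,1) (0,0)
  WK@(4,2): attacks (4,3) (4,1) (5,2) (3,2) (5,3) (5,1) (3,3) (3,1)
  WQ@(4,5): attacks (4,4) (4,3) (4,2) (5,5) (3,5) (5,4) (3,4) (2,3) [ray(0,-1) blocked at (4,2); ray(-1,0) blocked at (3,5); ray(1,-1) blocked at (5,4); ray(-1,-1) blocked at (2,3)]
  WR@(5,4): attacks (5,5) (5,3) (5,2) (5,1) (5,0) (4,4) (3,4) (2,4) (1,4) (0,4)
Union (23 distinct): (0,0) (0,4) (1,1) (1,3) (1,4) (2,3) (2,4) (3,1) (3,2) (3,3) (3,4) (3,5) (4,0) (4,1) (4,2) (4,3) (4,4) (5,0) (5,1) (5,2) (5,3) (5,4) (5,5)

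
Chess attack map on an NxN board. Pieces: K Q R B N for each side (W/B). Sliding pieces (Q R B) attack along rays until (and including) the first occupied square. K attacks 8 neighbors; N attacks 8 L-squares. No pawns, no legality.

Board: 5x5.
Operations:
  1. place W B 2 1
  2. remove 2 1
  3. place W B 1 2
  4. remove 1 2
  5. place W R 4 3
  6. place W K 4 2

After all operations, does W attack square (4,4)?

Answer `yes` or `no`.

Op 1: place WB@(2,1)
Op 2: remove (2,1)
Op 3: place WB@(1,2)
Op 4: remove (1,2)
Op 5: place WR@(4,3)
Op 6: place WK@(4,2)
Per-piece attacks for W:
  WK@(4,2): attacks (4,3) (4,1) (3,2) (3,3) (3,1)
  WR@(4,3): attacks (4,4) (4,2) (3,3) (2,3) (1,3) (0,3) [ray(0,-1) blocked at (4,2)]
W attacks (4,4): yes

Answer: yes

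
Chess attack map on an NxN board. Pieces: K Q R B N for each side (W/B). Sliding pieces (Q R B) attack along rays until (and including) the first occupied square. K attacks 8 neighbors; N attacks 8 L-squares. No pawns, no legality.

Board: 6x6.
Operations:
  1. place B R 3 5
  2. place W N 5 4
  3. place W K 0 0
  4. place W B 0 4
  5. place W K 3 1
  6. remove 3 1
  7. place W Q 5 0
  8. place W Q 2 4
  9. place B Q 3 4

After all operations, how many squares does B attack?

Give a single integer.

Op 1: place BR@(3,5)
Op 2: place WN@(5,4)
Op 3: place WK@(0,0)
Op 4: place WB@(0,4)
Op 5: place WK@(3,1)
Op 6: remove (3,1)
Op 7: place WQ@(5,0)
Op 8: place WQ@(2,4)
Op 9: place BQ@(3,4)
Per-piece attacks for B:
  BQ@(3,4): attacks (3,5) (3,3) (3,2) (3,1) (3,0) (4,4) (5,4) (2,4) (4,5) (4,3) (5,2) (2,5) (2,3) (1,2) (0,1) [ray(0,1) blocked at (3,5); ray(1,0) blocked at (5,4); ray(-1,0) blocked at (2,4)]
  BR@(3,5): attacks (3,4) (4,5) (5,5) (2,5) (1,5) (0,5) [ray(0,-1) blocked at (3,4)]
Union (19 distinct): (0,1) (0,5) (1,2) (1,5) (2,3) (2,4) (2,5) (3,0) (3,1) (3,2) (3,3) (3,4) (3,5) (4,3) (4,4) (4,5) (5,2) (5,4) (5,5)

Answer: 19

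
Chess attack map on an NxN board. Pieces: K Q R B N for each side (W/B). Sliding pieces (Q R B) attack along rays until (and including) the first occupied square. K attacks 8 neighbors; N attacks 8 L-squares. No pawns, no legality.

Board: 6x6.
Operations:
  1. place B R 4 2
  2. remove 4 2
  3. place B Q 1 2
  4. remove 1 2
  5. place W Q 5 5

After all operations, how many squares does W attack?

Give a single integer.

Answer: 15

Derivation:
Op 1: place BR@(4,2)
Op 2: remove (4,2)
Op 3: place BQ@(1,2)
Op 4: remove (1,2)
Op 5: place WQ@(5,5)
Per-piece attacks for W:
  WQ@(5,5): attacks (5,4) (5,3) (5,2) (5,1) (5,0) (4,5) (3,5) (2,5) (1,5) (0,5) (4,4) (3,3) (2,2) (1,1) (0,0)
Union (15 distinct): (0,0) (0,5) (1,1) (1,5) (2,2) (2,5) (3,3) (3,5) (4,4) (4,5) (5,0) (5,1) (5,2) (5,3) (5,4)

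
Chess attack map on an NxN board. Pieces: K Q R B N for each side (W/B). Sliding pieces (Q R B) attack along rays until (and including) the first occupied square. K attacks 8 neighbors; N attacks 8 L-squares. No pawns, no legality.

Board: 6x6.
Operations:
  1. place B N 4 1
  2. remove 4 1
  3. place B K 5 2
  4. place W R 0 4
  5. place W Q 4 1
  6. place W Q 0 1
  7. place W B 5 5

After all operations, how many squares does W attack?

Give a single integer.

Op 1: place BN@(4,1)
Op 2: remove (4,1)
Op 3: place BK@(5,2)
Op 4: place WR@(0,4)
Op 5: place WQ@(4,1)
Op 6: place WQ@(0,1)
Op 7: place WB@(5,5)
Per-piece attacks for W:
  WQ@(0,1): attacks (0,2) (0,3) (0,4) (0,0) (1,1) (2,1) (3,1) (4,1) (1,2) (2,3) (3,4) (4,5) (1,0) [ray(0,1) blocked at (0,4); ray(1,0) blocked at (4,1)]
  WR@(0,4): attacks (0,5) (0,3) (0,2) (0,1) (1,4) (2,4) (3,4) (4,4) (5,4) [ray(0,-1) blocked at (0,1)]
  WQ@(4,1): attacks (4,2) (4,3) (4,4) (4,5) (4,0) (5,1) (3,1) (2,1) (1,1) (0,1) (5,2) (5,0) (3,2) (2,3) (1,4) (0,5) (3,0) [ray(-1,0) blocked at (0,1); ray(1,1) blocked at (5,2)]
  WB@(5,5): attacks (4,4) (3,3) (2,2) (1,1) (0,0)
Union (29 distinct): (0,0) (0,1) (0,2) (0,3) (0,4) (0,5) (1,0) (1,1) (1,2) (1,4) (2,1) (2,2) (2,3) (2,4) (3,0) (3,1) (3,2) (3,3) (3,4) (4,0) (4,1) (4,2) (4,3) (4,4) (4,5) (5,0) (5,1) (5,2) (5,4)

Answer: 29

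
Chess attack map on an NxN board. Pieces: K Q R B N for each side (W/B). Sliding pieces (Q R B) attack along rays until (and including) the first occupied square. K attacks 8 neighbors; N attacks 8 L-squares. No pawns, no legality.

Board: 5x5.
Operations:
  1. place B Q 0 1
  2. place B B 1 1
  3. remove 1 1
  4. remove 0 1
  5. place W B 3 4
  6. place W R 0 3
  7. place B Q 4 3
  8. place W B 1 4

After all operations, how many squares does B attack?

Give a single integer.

Answer: 12

Derivation:
Op 1: place BQ@(0,1)
Op 2: place BB@(1,1)
Op 3: remove (1,1)
Op 4: remove (0,1)
Op 5: place WB@(3,4)
Op 6: place WR@(0,3)
Op 7: place BQ@(4,3)
Op 8: place WB@(1,4)
Per-piece attacks for B:
  BQ@(4,3): attacks (4,4) (4,2) (4,1) (4,0) (3,3) (2,3) (1,3) (0,3) (3,4) (3,2) (2,1) (1,0) [ray(-1,0) blocked at (0,3); ray(-1,1) blocked at (3,4)]
Union (12 distinct): (0,3) (1,0) (1,3) (2,1) (2,3) (3,2) (3,3) (3,4) (4,0) (4,1) (4,2) (4,4)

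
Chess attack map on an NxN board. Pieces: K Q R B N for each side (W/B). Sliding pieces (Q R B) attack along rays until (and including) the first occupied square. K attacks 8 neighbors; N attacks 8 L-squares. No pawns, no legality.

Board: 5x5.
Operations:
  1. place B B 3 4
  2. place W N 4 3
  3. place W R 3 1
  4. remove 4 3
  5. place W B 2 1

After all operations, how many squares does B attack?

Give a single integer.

Op 1: place BB@(3,4)
Op 2: place WN@(4,3)
Op 3: place WR@(3,1)
Op 4: remove (4,3)
Op 5: place WB@(2,1)
Per-piece attacks for B:
  BB@(3,4): attacks (4,3) (2,3) (1,2) (0,1)
Union (4 distinct): (0,1) (1,2) (2,3) (4,3)

Answer: 4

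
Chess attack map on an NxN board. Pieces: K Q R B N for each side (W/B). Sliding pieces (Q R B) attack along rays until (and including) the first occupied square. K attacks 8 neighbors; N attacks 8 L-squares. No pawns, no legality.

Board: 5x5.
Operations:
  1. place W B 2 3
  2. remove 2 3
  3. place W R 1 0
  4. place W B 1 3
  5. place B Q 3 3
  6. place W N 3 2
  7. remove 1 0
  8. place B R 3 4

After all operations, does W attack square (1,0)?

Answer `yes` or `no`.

Answer: no

Derivation:
Op 1: place WB@(2,3)
Op 2: remove (2,3)
Op 3: place WR@(1,0)
Op 4: place WB@(1,3)
Op 5: place BQ@(3,3)
Op 6: place WN@(3,2)
Op 7: remove (1,0)
Op 8: place BR@(3,4)
Per-piece attacks for W:
  WB@(1,3): attacks (2,4) (2,2) (3,1) (4,0) (0,4) (0,2)
  WN@(3,2): attacks (4,4) (2,4) (1,3) (4,0) (2,0) (1,1)
W attacks (1,0): no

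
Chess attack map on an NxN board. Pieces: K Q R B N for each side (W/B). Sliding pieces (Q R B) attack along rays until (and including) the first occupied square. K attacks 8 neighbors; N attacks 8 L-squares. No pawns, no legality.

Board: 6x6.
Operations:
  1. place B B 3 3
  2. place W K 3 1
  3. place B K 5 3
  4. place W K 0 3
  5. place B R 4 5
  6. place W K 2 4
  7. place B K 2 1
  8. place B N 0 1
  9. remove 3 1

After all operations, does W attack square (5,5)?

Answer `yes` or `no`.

Op 1: place BB@(3,3)
Op 2: place WK@(3,1)
Op 3: place BK@(5,3)
Op 4: place WK@(0,3)
Op 5: place BR@(4,5)
Op 6: place WK@(2,4)
Op 7: place BK@(2,1)
Op 8: place BN@(0,1)
Op 9: remove (3,1)
Per-piece attacks for W:
  WK@(0,3): attacks (0,4) (0,2) (1,3) (1,4) (1,2)
  WK@(2,4): attacks (2,5) (2,3) (3,4) (1,4) (3,5) (3,3) (1,5) (1,3)
W attacks (5,5): no

Answer: no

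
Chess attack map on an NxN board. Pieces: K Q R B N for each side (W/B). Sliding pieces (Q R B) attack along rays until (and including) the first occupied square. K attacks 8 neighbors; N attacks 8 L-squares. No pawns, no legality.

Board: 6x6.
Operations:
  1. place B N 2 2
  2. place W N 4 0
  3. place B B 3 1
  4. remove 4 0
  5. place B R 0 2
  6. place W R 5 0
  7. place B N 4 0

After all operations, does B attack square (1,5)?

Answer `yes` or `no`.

Op 1: place BN@(2,2)
Op 2: place WN@(4,0)
Op 3: place BB@(3,1)
Op 4: remove (4,0)
Op 5: place BR@(0,2)
Op 6: place WR@(5,0)
Op 7: place BN@(4,0)
Per-piece attacks for B:
  BR@(0,2): attacks (0,3) (0,4) (0,5) (0,1) (0,0) (1,2) (2,2) [ray(1,0) blocked at (2,2)]
  BN@(2,2): attacks (3,4) (4,3) (1,4) (0,3) (3,0) (4,1) (1,0) (0,1)
  BB@(3,1): attacks (4,2) (5,3) (4,0) (2,2) (2,0) [ray(1,-1) blocked at (4,0); ray(-1,1) blocked at (2,2)]
  BN@(4,0): attacks (5,2) (3,2) (2,1)
B attacks (1,5): no

Answer: no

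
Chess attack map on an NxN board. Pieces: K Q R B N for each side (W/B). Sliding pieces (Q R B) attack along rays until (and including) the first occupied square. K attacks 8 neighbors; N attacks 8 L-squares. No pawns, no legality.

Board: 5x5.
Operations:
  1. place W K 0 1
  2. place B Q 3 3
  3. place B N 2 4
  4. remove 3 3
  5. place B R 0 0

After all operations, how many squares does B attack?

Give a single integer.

Answer: 9

Derivation:
Op 1: place WK@(0,1)
Op 2: place BQ@(3,3)
Op 3: place BN@(2,4)
Op 4: remove (3,3)
Op 5: place BR@(0,0)
Per-piece attacks for B:
  BR@(0,0): attacks (0,1) (1,0) (2,0) (3,0) (4,0) [ray(0,1) blocked at (0,1)]
  BN@(2,4): attacks (3,2) (4,3) (1,2) (0,3)
Union (9 distinct): (0,1) (0,3) (1,0) (1,2) (2,0) (3,0) (3,2) (4,0) (4,3)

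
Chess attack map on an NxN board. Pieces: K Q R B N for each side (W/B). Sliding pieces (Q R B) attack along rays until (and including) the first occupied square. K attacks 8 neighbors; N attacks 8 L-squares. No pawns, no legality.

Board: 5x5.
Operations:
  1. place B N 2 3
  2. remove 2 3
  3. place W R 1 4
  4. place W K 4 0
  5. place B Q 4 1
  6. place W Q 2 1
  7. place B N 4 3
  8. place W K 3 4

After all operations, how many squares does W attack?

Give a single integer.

Answer: 19

Derivation:
Op 1: place BN@(2,3)
Op 2: remove (2,3)
Op 3: place WR@(1,4)
Op 4: place WK@(4,0)
Op 5: place BQ@(4,1)
Op 6: place WQ@(2,1)
Op 7: place BN@(4,3)
Op 8: place WK@(3,4)
Per-piece attacks for W:
  WR@(1,4): attacks (1,3) (1,2) (1,1) (1,0) (2,4) (3,4) (0,4) [ray(1,0) blocked at (3,4)]
  WQ@(2,1): attacks (2,2) (2,3) (2,4) (2,0) (3,1) (4,1) (1,1) (0,1) (3,2) (4,3) (3,0) (1,2) (0,3) (1,0) [ray(1,0) blocked at (4,1); ray(1,1) blocked at (4,3)]
  WK@(3,4): attacks (3,3) (4,4) (2,4) (4,3) (2,3)
  WK@(4,0): attacks (4,1) (3,0) (3,1)
Union (19 distinct): (0,1) (0,3) (0,4) (1,0) (1,1) (1,2) (1,3) (2,0) (2,2) (2,3) (2,4) (3,0) (3,1) (3,2) (3,3) (3,4) (4,1) (4,3) (4,4)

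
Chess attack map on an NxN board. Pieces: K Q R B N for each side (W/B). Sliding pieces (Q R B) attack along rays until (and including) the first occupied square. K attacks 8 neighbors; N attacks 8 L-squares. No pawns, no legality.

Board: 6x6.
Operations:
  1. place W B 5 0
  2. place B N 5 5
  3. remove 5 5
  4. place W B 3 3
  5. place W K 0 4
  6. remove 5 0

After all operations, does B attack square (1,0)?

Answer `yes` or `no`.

Op 1: place WB@(5,0)
Op 2: place BN@(5,5)
Op 3: remove (5,5)
Op 4: place WB@(3,3)
Op 5: place WK@(0,4)
Op 6: remove (5,0)
Per-piece attacks for B:
B attacks (1,0): no

Answer: no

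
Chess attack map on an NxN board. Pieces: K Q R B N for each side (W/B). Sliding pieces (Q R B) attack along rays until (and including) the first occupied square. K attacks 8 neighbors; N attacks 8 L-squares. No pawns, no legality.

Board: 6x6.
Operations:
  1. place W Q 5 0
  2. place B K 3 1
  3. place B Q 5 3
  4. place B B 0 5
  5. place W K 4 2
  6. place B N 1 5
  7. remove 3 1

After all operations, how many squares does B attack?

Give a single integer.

Op 1: place WQ@(5,0)
Op 2: place BK@(3,1)
Op 3: place BQ@(5,3)
Op 4: place BB@(0,5)
Op 5: place WK@(4,2)
Op 6: place BN@(1,5)
Op 7: remove (3,1)
Per-piece attacks for B:
  BB@(0,5): attacks (1,4) (2,3) (3,2) (4,1) (5,0) [ray(1,-1) blocked at (5,0)]
  BN@(1,5): attacks (2,3) (3,4) (0,3)
  BQ@(5,3): attacks (5,4) (5,5) (5,2) (5,1) (5,0) (4,3) (3,3) (2,3) (1,3) (0,3) (4,4) (3,5) (4,2) [ray(0,-1) blocked at (5,0); ray(-1,-1) blocked at (4,2)]
Union (17 distinct): (0,3) (1,3) (1,4) (2,3) (3,2) (3,3) (3,4) (3,5) (4,1) (4,2) (4,3) (4,4) (5,0) (5,1) (5,2) (5,4) (5,5)

Answer: 17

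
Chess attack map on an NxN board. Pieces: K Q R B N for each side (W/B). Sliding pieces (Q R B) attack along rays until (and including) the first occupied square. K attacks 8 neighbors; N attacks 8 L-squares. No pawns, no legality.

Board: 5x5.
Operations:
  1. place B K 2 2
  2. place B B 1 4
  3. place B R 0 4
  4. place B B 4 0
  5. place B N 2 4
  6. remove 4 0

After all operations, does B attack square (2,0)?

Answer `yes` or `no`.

Op 1: place BK@(2,2)
Op 2: place BB@(1,4)
Op 3: place BR@(0,4)
Op 4: place BB@(4,0)
Op 5: place BN@(2,4)
Op 6: remove (4,0)
Per-piece attacks for B:
  BR@(0,4): attacks (0,3) (0,2) (0,1) (0,0) (1,4) [ray(1,0) blocked at (1,4)]
  BB@(1,4): attacks (2,3) (3,2) (4,1) (0,3)
  BK@(2,2): attacks (2,3) (2,1) (3,2) (1,2) (3,3) (3,1) (1,3) (1,1)
  BN@(2,4): attacks (3,2) (4,3) (1,2) (0,3)
B attacks (2,0): no

Answer: no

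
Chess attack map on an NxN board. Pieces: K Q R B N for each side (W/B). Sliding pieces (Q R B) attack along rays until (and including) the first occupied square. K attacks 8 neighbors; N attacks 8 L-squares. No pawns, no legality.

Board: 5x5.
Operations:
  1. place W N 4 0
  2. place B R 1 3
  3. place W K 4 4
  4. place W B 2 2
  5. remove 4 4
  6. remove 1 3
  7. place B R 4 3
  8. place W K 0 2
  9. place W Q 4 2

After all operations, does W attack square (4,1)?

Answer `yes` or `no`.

Op 1: place WN@(4,0)
Op 2: place BR@(1,3)
Op 3: place WK@(4,4)
Op 4: place WB@(2,2)
Op 5: remove (4,4)
Op 6: remove (1,3)
Op 7: place BR@(4,3)
Op 8: place WK@(0,2)
Op 9: place WQ@(4,2)
Per-piece attacks for W:
  WK@(0,2): attacks (0,3) (0,1) (1,2) (1,3) (1,1)
  WB@(2,2): attacks (3,3) (4,4) (3,1) (4,0) (1,3) (0,4) (1,1) (0,0) [ray(1,-1) blocked at (4,0)]
  WN@(4,0): attacks (3,2) (2,1)
  WQ@(4,2): attacks (4,3) (4,1) (4,0) (3,2) (2,2) (3,3) (2,4) (3,1) (2,0) [ray(0,1) blocked at (4,3); ray(0,-1) blocked at (4,0); ray(-1,0) blocked at (2,2)]
W attacks (4,1): yes

Answer: yes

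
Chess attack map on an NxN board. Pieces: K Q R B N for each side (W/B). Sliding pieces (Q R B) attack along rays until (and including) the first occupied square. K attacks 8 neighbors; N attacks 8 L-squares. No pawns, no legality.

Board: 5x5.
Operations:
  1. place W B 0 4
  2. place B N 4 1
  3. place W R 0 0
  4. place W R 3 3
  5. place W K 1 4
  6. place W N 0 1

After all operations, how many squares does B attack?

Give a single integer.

Op 1: place WB@(0,4)
Op 2: place BN@(4,1)
Op 3: place WR@(0,0)
Op 4: place WR@(3,3)
Op 5: place WK@(1,4)
Op 6: place WN@(0,1)
Per-piece attacks for B:
  BN@(4,1): attacks (3,3) (2,2) (2,0)
Union (3 distinct): (2,0) (2,2) (3,3)

Answer: 3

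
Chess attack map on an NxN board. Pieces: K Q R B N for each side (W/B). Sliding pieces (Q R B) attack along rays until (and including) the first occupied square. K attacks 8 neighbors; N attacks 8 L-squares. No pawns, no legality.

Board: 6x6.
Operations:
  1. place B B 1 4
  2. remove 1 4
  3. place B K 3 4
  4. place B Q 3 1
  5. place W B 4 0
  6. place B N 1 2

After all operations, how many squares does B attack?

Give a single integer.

Answer: 25

Derivation:
Op 1: place BB@(1,4)
Op 2: remove (1,4)
Op 3: place BK@(3,4)
Op 4: place BQ@(3,1)
Op 5: place WB@(4,0)
Op 6: place BN@(1,2)
Per-piece attacks for B:
  BN@(1,2): attacks (2,4) (3,3) (0,4) (2,0) (3,1) (0,0)
  BQ@(3,1): attacks (3,2) (3,3) (3,4) (3,0) (4,1) (5,1) (2,1) (1,1) (0,1) (4,2) (5,3) (4,0) (2,2) (1,3) (0,4) (2,0) [ray(0,1) blocked at (3,4); ray(1,-1) blocked at (4,0)]
  BK@(3,4): attacks (3,5) (3,3) (4,4) (2,4) (4,5) (4,3) (2,5) (2,3)
Union (25 distinct): (0,0) (0,1) (0,4) (1,1) (1,3) (2,0) (2,1) (2,2) (2,3) (2,4) (2,5) (3,0) (3,1) (3,2) (3,3) (3,4) (3,5) (4,0) (4,1) (4,2) (4,3) (4,4) (4,5) (5,1) (5,3)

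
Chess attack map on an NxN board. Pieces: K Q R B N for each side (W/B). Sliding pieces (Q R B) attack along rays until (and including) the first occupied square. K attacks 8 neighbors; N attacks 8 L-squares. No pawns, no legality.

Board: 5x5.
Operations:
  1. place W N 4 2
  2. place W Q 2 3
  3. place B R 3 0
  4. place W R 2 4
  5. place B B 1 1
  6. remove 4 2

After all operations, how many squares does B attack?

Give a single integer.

Answer: 11

Derivation:
Op 1: place WN@(4,2)
Op 2: place WQ@(2,3)
Op 3: place BR@(3,0)
Op 4: place WR@(2,4)
Op 5: place BB@(1,1)
Op 6: remove (4,2)
Per-piece attacks for B:
  BB@(1,1): attacks (2,2) (3,3) (4,4) (2,0) (0,2) (0,0)
  BR@(3,0): attacks (3,1) (3,2) (3,3) (3,4) (4,0) (2,0) (1,0) (0,0)
Union (11 distinct): (0,0) (0,2) (1,0) (2,0) (2,2) (3,1) (3,2) (3,3) (3,4) (4,0) (4,4)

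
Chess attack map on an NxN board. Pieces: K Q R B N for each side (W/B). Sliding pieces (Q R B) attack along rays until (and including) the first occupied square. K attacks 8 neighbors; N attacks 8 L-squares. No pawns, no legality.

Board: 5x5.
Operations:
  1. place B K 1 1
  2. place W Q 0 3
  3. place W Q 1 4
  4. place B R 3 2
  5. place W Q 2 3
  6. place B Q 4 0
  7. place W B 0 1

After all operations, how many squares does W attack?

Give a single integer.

Answer: 20

Derivation:
Op 1: place BK@(1,1)
Op 2: place WQ@(0,3)
Op 3: place WQ@(1,4)
Op 4: place BR@(3,2)
Op 5: place WQ@(2,3)
Op 6: place BQ@(4,0)
Op 7: place WB@(0,1)
Per-piece attacks for W:
  WB@(0,1): attacks (1,2) (2,3) (1,0) [ray(1,1) blocked at (2,3)]
  WQ@(0,3): attacks (0,4) (0,2) (0,1) (1,3) (2,3) (1,4) (1,2) (2,1) (3,0) [ray(0,-1) blocked at (0,1); ray(1,0) blocked at (2,3); ray(1,1) blocked at (1,4)]
  WQ@(1,4): attacks (1,3) (1,2) (1,1) (2,4) (3,4) (4,4) (0,4) (2,3) (0,3) [ray(0,-1) blocked at (1,1); ray(1,-1) blocked at (2,3); ray(-1,-1) blocked at (0,3)]
  WQ@(2,3): attacks (2,4) (2,2) (2,1) (2,0) (3,3) (4,3) (1,3) (0,3) (3,4) (3,2) (1,4) (1,2) (0,1) [ray(-1,0) blocked at (0,3); ray(1,-1) blocked at (3,2); ray(-1,1) blocked at (1,4); ray(-1,-1) blocked at (0,1)]
Union (20 distinct): (0,1) (0,2) (0,3) (0,4) (1,0) (1,1) (1,2) (1,3) (1,4) (2,0) (2,1) (2,2) (2,3) (2,4) (3,0) (3,2) (3,3) (3,4) (4,3) (4,4)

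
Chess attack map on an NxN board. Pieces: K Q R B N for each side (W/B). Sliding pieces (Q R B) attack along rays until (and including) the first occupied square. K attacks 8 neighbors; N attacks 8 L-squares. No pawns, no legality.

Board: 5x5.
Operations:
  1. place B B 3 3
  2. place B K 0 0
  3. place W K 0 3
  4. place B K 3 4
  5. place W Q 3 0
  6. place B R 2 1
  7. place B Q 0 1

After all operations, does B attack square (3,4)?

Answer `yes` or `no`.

Op 1: place BB@(3,3)
Op 2: place BK@(0,0)
Op 3: place WK@(0,3)
Op 4: place BK@(3,4)
Op 5: place WQ@(3,0)
Op 6: place BR@(2,1)
Op 7: place BQ@(0,1)
Per-piece attacks for B:
  BK@(0,0): attacks (0,1) (1,0) (1,1)
  BQ@(0,1): attacks (0,2) (0,3) (0,0) (1,1) (2,1) (1,2) (2,3) (3,4) (1,0) [ray(0,1) blocked at (0,3); ray(0,-1) blocked at (0,0); ray(1,0) blocked at (2,1); ray(1,1) blocked at (3,4)]
  BR@(2,1): attacks (2,2) (2,3) (2,4) (2,0) (3,1) (4,1) (1,1) (0,1) [ray(-1,0) blocked at (0,1)]
  BB@(3,3): attacks (4,4) (4,2) (2,4) (2,2) (1,1) (0,0) [ray(-1,-1) blocked at (0,0)]
  BK@(3,4): attacks (3,3) (4,4) (2,4) (4,3) (2,3)
B attacks (3,4): yes

Answer: yes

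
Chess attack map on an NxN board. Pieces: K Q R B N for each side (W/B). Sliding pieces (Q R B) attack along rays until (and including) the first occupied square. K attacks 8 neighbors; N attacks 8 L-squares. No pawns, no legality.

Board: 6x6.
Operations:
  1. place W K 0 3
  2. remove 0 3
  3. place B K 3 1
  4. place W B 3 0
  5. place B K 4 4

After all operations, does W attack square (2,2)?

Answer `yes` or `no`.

Op 1: place WK@(0,3)
Op 2: remove (0,3)
Op 3: place BK@(3,1)
Op 4: place WB@(3,0)
Op 5: place BK@(4,4)
Per-piece attacks for W:
  WB@(3,0): attacks (4,1) (5,2) (2,1) (1,2) (0,3)
W attacks (2,2): no

Answer: no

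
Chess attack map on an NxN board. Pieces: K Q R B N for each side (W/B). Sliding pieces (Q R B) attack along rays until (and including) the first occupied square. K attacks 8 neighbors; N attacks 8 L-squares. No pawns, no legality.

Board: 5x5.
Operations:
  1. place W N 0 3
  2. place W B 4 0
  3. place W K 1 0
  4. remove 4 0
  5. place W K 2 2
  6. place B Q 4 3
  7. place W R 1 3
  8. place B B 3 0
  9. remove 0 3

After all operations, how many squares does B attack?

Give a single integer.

Op 1: place WN@(0,3)
Op 2: place WB@(4,0)
Op 3: place WK@(1,0)
Op 4: remove (4,0)
Op 5: place WK@(2,2)
Op 6: place BQ@(4,3)
Op 7: place WR@(1,3)
Op 8: place BB@(3,0)
Op 9: remove (0,3)
Per-piece attacks for B:
  BB@(3,0): attacks (4,1) (2,1) (1,2) (0,3)
  BQ@(4,3): attacks (4,4) (4,2) (4,1) (4,0) (3,3) (2,3) (1,3) (3,4) (3,2) (2,1) (1,0) [ray(-1,0) blocked at (1,3); ray(-1,-1) blocked at (1,0)]
Union (13 distinct): (0,3) (1,0) (1,2) (1,3) (2,1) (2,3) (3,2) (3,3) (3,4) (4,0) (4,1) (4,2) (4,4)

Answer: 13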